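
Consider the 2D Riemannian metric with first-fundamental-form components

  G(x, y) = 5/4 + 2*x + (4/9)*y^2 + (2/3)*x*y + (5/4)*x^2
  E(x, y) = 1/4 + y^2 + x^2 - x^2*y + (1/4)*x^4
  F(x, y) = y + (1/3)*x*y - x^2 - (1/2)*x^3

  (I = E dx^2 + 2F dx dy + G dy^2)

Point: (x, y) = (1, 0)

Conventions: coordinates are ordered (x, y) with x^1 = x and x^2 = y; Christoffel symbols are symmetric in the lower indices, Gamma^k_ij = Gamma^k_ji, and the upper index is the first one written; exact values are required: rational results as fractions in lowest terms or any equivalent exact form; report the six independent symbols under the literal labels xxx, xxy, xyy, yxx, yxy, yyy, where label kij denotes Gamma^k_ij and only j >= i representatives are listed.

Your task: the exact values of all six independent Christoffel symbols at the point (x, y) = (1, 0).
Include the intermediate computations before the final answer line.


E = 3/2, F = -3/2, G = 9/2 at the point
E_x = 3, E_y = -1, F_x = -7/2, F_y = 4/3, G_x = 9/2, G_y = 2/3
EG - F^2 = 9/2;  g^inv = (2/9) * [[9/2, 3/2], [3/2, 3/2]]
first-kind symbols [ij,l] = (1/2)(d_i g_jl + d_j g_il - d_l g_ij): [xx,x] = E_x/2 = 3/2, [xx,y] = F_x - E_y/2 = -3, [xy,x] = E_y/2 = -1/2, [xy,y] = G_x/2 = 9/4, [yy,x] = F_y - G_x/2 = -11/12, [yy,y] = G_y/2 = 1/3
Gamma^x_ij = (G*[ij,x] - F*[ij,y])/(EG - F^2), Gamma^y_ij = (E*[ij,y] - F*[ij,x])/(EG - F^2)

Answer: Gamma_xxx = 1/2, Gamma_xxy = 1/4, Gamma_xyy = -29/36, Gamma_yxx = -1/2, Gamma_yxy = 7/12, Gamma_yyy = -7/36


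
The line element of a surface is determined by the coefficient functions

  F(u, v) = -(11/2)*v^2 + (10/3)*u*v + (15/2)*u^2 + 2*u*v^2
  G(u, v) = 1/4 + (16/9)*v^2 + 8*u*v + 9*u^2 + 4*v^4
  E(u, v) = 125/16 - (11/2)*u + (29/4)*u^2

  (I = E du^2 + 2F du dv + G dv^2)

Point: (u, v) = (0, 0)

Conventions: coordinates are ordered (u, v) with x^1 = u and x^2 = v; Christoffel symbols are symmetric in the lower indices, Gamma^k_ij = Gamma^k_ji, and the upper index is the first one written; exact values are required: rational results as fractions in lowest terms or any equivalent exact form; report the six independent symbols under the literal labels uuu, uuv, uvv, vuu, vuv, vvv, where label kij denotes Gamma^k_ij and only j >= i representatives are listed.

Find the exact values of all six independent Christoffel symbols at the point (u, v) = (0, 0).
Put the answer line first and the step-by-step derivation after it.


Answer: Gamma_uuu = -44/125, Gamma_uuv = 0, Gamma_uvv = 0, Gamma_vuu = 0, Gamma_vuv = 0, Gamma_vvv = 0

E = 125/16, F = 0, G = 1/4 at the point
E_u = -11/2, E_v = 0, F_u = 0, F_v = 0, G_u = 0, G_v = 0
EG - F^2 = 125/64;  g^inv = (64/125) * [[1/4, 0], [0, 125/16]]
first-kind symbols [ij,l] = (1/2)(d_i g_jl + d_j g_il - d_l g_ij): [uu,u] = E_u/2 = -11/4, [uu,v] = F_u - E_v/2 = 0, [uv,u] = E_v/2 = 0, [uv,v] = G_u/2 = 0, [vv,u] = F_v - G_u/2 = 0, [vv,v] = G_v/2 = 0
Gamma^u_ij = (G*[ij,u] - F*[ij,v])/(EG - F^2), Gamma^v_ij = (E*[ij,v] - F*[ij,u])/(EG - F^2)


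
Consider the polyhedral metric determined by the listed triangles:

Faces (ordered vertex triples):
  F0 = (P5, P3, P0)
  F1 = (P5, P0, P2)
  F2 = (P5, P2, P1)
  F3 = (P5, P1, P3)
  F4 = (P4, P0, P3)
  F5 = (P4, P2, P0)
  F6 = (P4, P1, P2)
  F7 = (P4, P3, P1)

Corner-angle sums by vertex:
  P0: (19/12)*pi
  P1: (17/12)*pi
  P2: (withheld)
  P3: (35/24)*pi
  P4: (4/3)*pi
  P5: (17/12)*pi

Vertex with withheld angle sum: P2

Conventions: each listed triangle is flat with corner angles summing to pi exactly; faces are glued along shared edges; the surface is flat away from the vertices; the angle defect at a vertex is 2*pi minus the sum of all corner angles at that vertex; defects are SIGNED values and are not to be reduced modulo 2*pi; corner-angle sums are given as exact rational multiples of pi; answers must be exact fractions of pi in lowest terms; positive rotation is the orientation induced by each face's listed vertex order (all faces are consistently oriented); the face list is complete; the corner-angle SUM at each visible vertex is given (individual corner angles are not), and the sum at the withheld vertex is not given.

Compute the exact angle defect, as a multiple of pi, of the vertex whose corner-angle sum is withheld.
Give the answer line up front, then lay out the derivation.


Answer: defect(P2) = (29/24)*pi

V = 6, E = 12, F = 8; chi = V - E + F = 2
Gauss-Bonnet: total defect = 2*pi*chi = 4*pi; visible defects sum to (67/24)*pi


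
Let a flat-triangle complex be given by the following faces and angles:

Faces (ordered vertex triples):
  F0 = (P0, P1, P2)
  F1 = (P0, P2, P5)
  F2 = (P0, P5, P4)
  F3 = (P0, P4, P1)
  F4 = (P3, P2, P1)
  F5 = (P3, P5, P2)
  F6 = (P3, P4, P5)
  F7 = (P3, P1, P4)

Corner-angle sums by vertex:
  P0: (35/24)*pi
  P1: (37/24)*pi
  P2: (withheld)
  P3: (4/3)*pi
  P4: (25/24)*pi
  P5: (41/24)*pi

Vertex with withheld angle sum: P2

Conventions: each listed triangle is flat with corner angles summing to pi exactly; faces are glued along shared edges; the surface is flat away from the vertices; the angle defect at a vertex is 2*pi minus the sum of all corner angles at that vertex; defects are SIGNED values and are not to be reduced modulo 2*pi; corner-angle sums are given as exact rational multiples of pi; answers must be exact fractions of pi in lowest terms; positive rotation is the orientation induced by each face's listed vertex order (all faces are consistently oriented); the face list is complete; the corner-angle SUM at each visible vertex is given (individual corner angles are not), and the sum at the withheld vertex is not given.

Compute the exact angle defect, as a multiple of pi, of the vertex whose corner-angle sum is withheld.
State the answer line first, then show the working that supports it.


Answer: defect(P2) = (13/12)*pi

V = 6, E = 12, F = 8; chi = V - E + F = 2
Gauss-Bonnet: total defect = 2*pi*chi = 4*pi; visible defects sum to (35/12)*pi


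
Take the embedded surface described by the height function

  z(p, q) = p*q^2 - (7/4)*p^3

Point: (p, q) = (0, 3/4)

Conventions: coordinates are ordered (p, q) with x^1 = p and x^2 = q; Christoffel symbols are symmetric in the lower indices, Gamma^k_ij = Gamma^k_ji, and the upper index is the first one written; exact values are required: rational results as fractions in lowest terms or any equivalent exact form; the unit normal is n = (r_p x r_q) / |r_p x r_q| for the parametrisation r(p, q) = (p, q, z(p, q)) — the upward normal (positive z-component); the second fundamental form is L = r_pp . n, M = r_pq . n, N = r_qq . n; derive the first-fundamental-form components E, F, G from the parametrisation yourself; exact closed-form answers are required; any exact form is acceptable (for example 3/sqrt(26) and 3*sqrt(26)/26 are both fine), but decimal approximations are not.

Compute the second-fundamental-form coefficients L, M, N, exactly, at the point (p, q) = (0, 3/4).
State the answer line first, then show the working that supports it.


Answer: L = 0, M = 24*sqrt(337)/337, N = 0

z_p = 9/16, z_q = 0, z_pp = 0, z_pq = 3/2, z_qq = 0
E = 337/256, F = 0, G = 1; answer radicand W^2 = 337/256
unnormalised second-form numerators: l = 0, m = 3/2, n = 0; L = l/sqrt(337/256), and similarly M = m/sqrt(W^2), N = n/sqrt(W^2)


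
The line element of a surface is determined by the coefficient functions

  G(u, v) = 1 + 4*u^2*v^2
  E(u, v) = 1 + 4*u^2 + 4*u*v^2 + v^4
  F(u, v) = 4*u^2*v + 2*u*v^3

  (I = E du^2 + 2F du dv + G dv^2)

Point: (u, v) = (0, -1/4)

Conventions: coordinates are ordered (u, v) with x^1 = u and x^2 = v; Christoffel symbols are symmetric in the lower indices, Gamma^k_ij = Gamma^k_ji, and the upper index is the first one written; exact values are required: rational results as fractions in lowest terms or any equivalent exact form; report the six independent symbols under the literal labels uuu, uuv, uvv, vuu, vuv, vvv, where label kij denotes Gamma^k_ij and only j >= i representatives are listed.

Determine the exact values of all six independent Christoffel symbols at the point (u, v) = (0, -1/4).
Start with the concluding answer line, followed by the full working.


Answer: Gamma_uuu = 32/257, Gamma_uuv = -8/257, Gamma_uvv = 0, Gamma_vuu = 0, Gamma_vuv = 0, Gamma_vvv = 0

E = 257/256, F = 0, G = 1 at the point
E_u = 1/4, E_v = -1/16, F_u = -1/32, F_v = 0, G_u = 0, G_v = 0
EG - F^2 = 257/256;  g^inv = (256/257) * [[1, 0], [0, 257/256]]
first-kind symbols [ij,l] = (1/2)(d_i g_jl + d_j g_il - d_l g_ij): [uu,u] = E_u/2 = 1/8, [uu,v] = F_u - E_v/2 = 0, [uv,u] = E_v/2 = -1/32, [uv,v] = G_u/2 = 0, [vv,u] = F_v - G_u/2 = 0, [vv,v] = G_v/2 = 0
Gamma^u_ij = (G*[ij,u] - F*[ij,v])/(EG - F^2), Gamma^v_ij = (E*[ij,v] - F*[ij,u])/(EG - F^2)


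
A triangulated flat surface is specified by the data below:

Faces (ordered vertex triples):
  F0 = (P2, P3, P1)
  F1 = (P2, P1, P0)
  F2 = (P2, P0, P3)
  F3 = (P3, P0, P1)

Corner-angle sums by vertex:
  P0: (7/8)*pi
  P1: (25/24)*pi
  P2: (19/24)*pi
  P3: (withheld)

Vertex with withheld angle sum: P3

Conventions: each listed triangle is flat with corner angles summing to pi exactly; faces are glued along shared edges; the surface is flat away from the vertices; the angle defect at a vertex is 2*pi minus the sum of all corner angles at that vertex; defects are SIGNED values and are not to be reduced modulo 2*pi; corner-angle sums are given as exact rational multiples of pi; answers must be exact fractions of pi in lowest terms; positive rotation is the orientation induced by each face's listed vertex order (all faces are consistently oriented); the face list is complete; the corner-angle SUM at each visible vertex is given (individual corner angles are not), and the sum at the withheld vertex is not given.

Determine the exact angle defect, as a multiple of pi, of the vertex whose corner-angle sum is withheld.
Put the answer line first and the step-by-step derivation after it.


Answer: defect(P3) = (17/24)*pi

V = 4, E = 6, F = 4; chi = V - E + F = 2
Gauss-Bonnet: total defect = 2*pi*chi = 4*pi; visible defects sum to (79/24)*pi


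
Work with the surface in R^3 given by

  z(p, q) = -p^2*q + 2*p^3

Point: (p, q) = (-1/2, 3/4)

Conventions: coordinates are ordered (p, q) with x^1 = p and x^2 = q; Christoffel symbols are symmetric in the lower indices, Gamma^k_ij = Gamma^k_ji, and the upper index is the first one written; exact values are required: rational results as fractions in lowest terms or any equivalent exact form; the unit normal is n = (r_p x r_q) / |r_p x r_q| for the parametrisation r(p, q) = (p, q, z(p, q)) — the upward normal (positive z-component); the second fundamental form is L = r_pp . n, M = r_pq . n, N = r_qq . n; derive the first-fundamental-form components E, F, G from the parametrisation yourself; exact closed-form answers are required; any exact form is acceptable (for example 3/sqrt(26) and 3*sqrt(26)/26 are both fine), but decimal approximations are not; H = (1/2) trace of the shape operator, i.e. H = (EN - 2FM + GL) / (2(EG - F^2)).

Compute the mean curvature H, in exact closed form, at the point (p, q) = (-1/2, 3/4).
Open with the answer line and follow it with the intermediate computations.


Answer: H = -219*sqrt(2)/1372

z_p = 9/4, z_q = -1/4, z_pp = -15/2, z_pq = 1, z_qq = 0
E = 97/16, F = -9/16, G = 17/16; answer radicand W^2 = 49/8
unnormalised second-form numerators: l = -15/2, m = 1, n = 0; L = l/sqrt(49/8), and similarly M = m/sqrt(W^2), N = n/sqrt(W^2)
H = (E*n - 2*F*m + G*l) / (2*(EG - F^2)*sqrt(W^2)); E*n - 2*F*m + G*l = -219/32, EG - F^2 = 49/8, so H = (-219/392)/sqrt(49/8)


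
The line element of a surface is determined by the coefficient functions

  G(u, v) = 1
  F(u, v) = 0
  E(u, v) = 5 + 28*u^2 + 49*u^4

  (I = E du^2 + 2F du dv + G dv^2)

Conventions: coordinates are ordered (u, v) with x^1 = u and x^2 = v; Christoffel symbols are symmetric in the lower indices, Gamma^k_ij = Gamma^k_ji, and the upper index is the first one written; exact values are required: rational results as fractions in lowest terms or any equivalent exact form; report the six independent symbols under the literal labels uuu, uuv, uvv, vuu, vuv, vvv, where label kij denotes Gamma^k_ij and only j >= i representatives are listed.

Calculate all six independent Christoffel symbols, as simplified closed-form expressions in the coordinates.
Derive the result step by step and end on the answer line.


E = 5 + 28*u^2 + 49*u^4; F = 0; G = 1
Gamma^k_ij = (1/2) g^{kl} (d_i g_jl + d_j g_il - d_l g_ij), with g^inv = (1/(EG-F^2)) [[G, -F], [-F, E]]
first partials: E_u = 56*u + 196*u^3, E_v = 0, F_u = 0, F_v = 0, G_u = 0, G_v = 0
D = EG - F^2 = 5 + 28*u^2 + 49*u^4
expanded: Gamma^u_uu = (G E_u - 2F F_u + F E_v)/(2D), Gamma^u_uv = (G E_v - F G_u)/(2D), Gamma^u_vv = (2G F_v - G G_u - F G_v)/(2D), Gamma^v_uu = (2E F_u - E E_v - F E_u)/(2D), Gamma^v_uv = (E G_u - F E_v)/(2D), Gamma^v_vv = (E G_v - 2F F_v + F G_u)/(2D); substitute and cancel common factors

Answer: Gamma_uuu = (98*u^3 + 28*u)/(49*u^4 + 28*u^2 + 5), Gamma_uuv = 0, Gamma_uvv = 0, Gamma_vuu = 0, Gamma_vuv = 0, Gamma_vvv = 0


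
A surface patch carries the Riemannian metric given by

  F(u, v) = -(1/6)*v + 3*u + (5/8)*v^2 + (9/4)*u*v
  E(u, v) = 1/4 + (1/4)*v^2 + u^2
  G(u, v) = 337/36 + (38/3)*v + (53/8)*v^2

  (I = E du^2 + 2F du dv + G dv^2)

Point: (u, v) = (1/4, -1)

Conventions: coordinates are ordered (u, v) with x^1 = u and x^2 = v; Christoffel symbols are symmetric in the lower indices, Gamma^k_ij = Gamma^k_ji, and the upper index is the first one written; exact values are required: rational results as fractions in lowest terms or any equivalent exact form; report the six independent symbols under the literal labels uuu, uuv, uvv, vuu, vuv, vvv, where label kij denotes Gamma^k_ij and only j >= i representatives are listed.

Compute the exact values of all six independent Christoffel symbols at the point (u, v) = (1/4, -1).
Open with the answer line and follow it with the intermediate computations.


Answer: Gamma_uuu = -344/2093, Gamma_uuv = -1912/2093, Gamma_uvv = -17624/6279, Gamma_vuu = 732/2093, Gamma_vuv = 564/2093, Gamma_vvv = 1549/2093

E = 9/16, F = 47/48, G = 239/72 at the point
E_u = 1/2, E_v = -1/2, F_u = 3/4, F_v = -41/48, G_u = 0, G_v = -7/12
EG - F^2 = 2093/2304;  g^inv = (2304/2093) * [[239/72, -47/48], [-47/48, 9/16]]
first-kind symbols [ij,l] = (1/2)(d_i g_jl + d_j g_il - d_l g_ij): [uu,u] = E_u/2 = 1/4, [uu,v] = F_u - E_v/2 = 1, [uv,u] = E_v/2 = -1/4, [uv,v] = G_u/2 = 0, [vv,u] = F_v - G_u/2 = -41/48, [vv,v] = G_v/2 = -7/24
Gamma^u_ij = (G*[ij,u] - F*[ij,v])/(EG - F^2), Gamma^v_ij = (E*[ij,v] - F*[ij,u])/(EG - F^2)


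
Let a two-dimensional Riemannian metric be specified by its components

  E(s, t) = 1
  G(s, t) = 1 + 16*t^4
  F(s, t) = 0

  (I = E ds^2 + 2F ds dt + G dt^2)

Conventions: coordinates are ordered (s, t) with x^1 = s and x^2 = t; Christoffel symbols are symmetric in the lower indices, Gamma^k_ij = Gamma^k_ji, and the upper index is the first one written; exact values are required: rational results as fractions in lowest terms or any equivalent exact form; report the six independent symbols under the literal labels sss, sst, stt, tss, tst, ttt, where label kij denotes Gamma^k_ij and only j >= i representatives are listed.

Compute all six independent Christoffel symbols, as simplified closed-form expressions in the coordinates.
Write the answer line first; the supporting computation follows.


Answer: Gamma_sss = 0, Gamma_sst = 0, Gamma_stt = 0, Gamma_tss = 0, Gamma_tst = 0, Gamma_ttt = 32*t^3/(16*t^4 + 1)

E = 1; F = 0; G = 1 + 16*t^4
Gamma^k_ij = (1/2) g^{kl} (d_i g_jl + d_j g_il - d_l g_ij), with g^inv = (1/(EG-F^2)) [[G, -F], [-F, E]]
first partials: E_s = 0, E_t = 0, F_s = 0, F_t = 0, G_s = 0, G_t = 64*t^3
D = EG - F^2 = 1 + 16*t^4
expanded: Gamma^s_ss = (G E_s - 2F F_s + F E_t)/(2D), Gamma^s_st = (G E_t - F G_s)/(2D), Gamma^s_tt = (2G F_t - G G_s - F G_t)/(2D), Gamma^t_ss = (2E F_s - E E_t - F E_s)/(2D), Gamma^t_st = (E G_s - F E_t)/(2D), Gamma^t_tt = (E G_t - 2F F_t + F G_s)/(2D); substitute and cancel common factors


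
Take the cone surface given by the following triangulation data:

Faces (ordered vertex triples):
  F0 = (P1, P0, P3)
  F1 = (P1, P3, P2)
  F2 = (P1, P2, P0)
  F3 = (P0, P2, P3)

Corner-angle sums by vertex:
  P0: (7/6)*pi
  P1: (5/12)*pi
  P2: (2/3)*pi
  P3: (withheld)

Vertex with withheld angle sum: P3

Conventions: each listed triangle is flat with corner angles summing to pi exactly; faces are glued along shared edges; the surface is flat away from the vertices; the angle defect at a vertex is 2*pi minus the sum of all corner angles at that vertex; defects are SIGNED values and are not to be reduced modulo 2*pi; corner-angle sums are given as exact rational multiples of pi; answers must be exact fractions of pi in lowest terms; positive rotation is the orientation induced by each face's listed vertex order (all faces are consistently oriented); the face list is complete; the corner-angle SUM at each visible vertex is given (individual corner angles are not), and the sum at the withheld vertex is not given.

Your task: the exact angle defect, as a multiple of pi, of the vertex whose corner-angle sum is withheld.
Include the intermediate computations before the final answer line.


V = 4, E = 6, F = 4; chi = V - E + F = 2
Gauss-Bonnet: total defect = 2*pi*chi = 4*pi; visible defects sum to (15/4)*pi

Answer: defect(P3) = pi/4


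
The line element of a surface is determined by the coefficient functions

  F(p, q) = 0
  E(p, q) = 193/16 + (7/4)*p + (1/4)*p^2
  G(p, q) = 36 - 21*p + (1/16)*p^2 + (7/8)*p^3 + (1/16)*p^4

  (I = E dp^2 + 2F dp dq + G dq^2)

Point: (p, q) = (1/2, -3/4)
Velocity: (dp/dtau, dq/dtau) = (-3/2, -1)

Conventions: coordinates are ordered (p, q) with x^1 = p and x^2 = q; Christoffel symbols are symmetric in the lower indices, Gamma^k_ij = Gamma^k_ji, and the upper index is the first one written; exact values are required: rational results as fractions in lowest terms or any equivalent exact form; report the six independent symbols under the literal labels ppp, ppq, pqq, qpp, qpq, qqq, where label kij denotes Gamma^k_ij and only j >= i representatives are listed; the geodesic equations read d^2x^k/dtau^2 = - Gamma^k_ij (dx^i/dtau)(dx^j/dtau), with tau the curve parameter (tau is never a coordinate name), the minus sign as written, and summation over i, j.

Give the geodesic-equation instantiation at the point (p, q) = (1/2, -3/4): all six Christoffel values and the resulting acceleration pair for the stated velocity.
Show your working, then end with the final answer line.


E = 13, F = 0, G = 6561/256 at the point
E_p = 2, E_q = 0, F_p = 0, F_q = 0, G_p = -81/4, G_q = 0
EG - F^2 = 85293/256;  g^inv = (256/85293) * [[6561/256, 0], [0, 13]]
first-kind symbols [ij,l] = (1/2)(d_i g_jl + d_j g_il - d_l g_ij): [pp,p] = E_p/2 = 1, [pp,q] = F_p - E_q/2 = 0, [pq,p] = E_q/2 = 0, [pq,q] = G_p/2 = -81/8, [qq,p] = F_q - G_p/2 = 81/8, [qq,q] = G_q/2 = 0
Gamma^p_ij = (G*[ij,p] - F*[ij,q])/(EG - F^2), Gamma^q_ij = (E*[ij,q] - F*[ij,p])/(EG - F^2)
Gamma_ppp = 1/13, Gamma_ppq = 0, Gamma_pqq = 81/104, Gamma_qpp = 0, Gamma_qpq = -32/81, Gamma_qqq = 0
d^2p/dtau^2 = -(Gamma_ppp*(-3/2)^2 + 2*Gamma_ppq*(-3/2)*(-1) + Gamma_pqq*(-1)^2) = -99/104
d^2q/dtau^2 = -(Gamma_qpp*(-3/2)^2 + 2*Gamma_qpq*(-3/2)*(-1) + Gamma_qqq*(-1)^2) = 32/27

Answer: Gamma_ppp = 1/13, Gamma_ppq = 0, Gamma_pqq = 81/104, Gamma_qpp = 0, Gamma_qpq = -32/81, Gamma_qqq = 0; accelerations (d^2p/dtau^2, d^2q/dtau^2) = (-99/104, 32/27)


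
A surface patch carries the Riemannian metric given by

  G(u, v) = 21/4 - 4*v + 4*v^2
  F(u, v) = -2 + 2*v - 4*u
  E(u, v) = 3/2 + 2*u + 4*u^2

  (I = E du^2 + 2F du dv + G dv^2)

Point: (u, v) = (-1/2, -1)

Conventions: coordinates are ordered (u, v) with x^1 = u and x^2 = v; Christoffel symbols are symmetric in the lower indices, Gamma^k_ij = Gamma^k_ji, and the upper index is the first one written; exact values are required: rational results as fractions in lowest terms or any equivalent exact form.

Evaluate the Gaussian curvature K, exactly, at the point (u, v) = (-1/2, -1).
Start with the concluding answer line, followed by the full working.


Answer: K = -352/16129

E = 3/2, F = -2, G = 53/4, EG - F^2 = 127/8 at the point
E_u = -2, E_v = 0, F_u = -4, F_v = 2, G_u = 0, G_v = -12
E_vv = 0, F_uv = 0, G_uu = 0
Evaluate Brioschi's two determinant matrices M1, M2 and divide by (EG - F^2)^2.
M1 = [[-E_vv/2 + F_uv - G_uu/2, E_u/2, F_u - E_v/2], [F_v - G_u/2, E, F], [G_v/2, F, G]] = [[0, -1, -4], [2, 3/2, -2], [-6, -2, 53/4]]; det M1 = -11/2
M2 = [[0, E_v/2, G_u/2], [E_v/2, E, F], [G_u/2, F, G]] = [[0, 0, 0], [0, 3/2, -2], [0, -2, 53/4]]; det M2 = 0
det M1 - det M2 = -11/2; K = -11/2 / (127/8)^2 = -352/16129


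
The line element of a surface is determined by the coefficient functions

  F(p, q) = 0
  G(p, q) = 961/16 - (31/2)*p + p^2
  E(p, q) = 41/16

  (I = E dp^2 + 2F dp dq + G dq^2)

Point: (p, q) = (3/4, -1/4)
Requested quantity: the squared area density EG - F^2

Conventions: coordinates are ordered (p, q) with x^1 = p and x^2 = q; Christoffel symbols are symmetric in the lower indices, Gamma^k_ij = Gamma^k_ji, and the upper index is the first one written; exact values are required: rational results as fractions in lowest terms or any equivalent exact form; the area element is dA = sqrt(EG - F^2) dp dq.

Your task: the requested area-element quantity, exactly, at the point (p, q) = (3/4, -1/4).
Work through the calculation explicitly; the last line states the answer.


E = 41/16, F = 0, G = 49; EG - F^2 = 2009/16

Answer: EG - F^2 = 2009/16


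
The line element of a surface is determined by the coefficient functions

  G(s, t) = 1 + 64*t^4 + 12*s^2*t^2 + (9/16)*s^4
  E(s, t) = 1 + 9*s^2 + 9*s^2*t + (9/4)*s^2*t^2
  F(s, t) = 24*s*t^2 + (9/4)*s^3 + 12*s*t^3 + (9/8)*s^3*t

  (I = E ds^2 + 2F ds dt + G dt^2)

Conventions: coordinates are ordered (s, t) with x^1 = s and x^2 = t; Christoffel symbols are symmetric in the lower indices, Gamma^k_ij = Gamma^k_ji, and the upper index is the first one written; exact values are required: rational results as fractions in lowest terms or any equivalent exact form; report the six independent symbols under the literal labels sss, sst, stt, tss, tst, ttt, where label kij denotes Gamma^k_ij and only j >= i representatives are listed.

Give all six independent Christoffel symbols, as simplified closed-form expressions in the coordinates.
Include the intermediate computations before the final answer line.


E = 1 + 9*s^2 + 9*s^2*t + (9/4)*s^2*t^2; F = 24*s*t^2 + (9/4)*s^3 + 12*s*t^3 + (9/8)*s^3*t; G = 1 + 64*t^4 + 12*s^2*t^2 + (9/16)*s^4
Gamma^k_ij = (1/2) g^{kl} (d_i g_jl + d_j g_il - d_l g_ij), with g^inv = (1/(EG-F^2)) [[G, -F], [-F, E]]
first partials: E_s = 18*s + 18*s*t + (9/2)*s*t^2, E_t = 9*s^2 + (9/2)*s^2*t, F_s = 24*t^2 + (27/4)*s^2 + 12*t^3 + (27/8)*s^2*t, F_t = 48*s*t + 36*s*t^2 + (9/8)*s^3, G_s = 24*s*t^2 + (9/4)*s^3, G_t = 256*t^3 + 24*s^2*t
D = EG - F^2 = 1 + 9*s^2 + 9*s^2*t + 64*t^4 + (57/4)*s^2*t^2 + (9/16)*s^4
expanded: Gamma^s_ss = (G E_s - 2F F_s + F E_t)/(2D), Gamma^s_st = (G E_t - F G_s)/(2D), Gamma^s_tt = (2G F_t - G G_s - F G_t)/(2D), Gamma^t_ss = (2E F_s - E E_t - F E_s)/(2D), Gamma^t_st = (E G_s - F E_t)/(2D), Gamma^t_tt = (E G_t - 2F F_t + F G_s)/(2D); substitute and cancel common factors

Answer: Gamma_sss = (36*s*t^2 + 144*s*t + 144*s)/(9*s^4 + 228*s^2*t^2 + 144*s^2*t + 144*s^2 + 1024*t^4 + 16), Gamma_sst = (36*s^2*t + 72*s^2)/(9*s^4 + 228*s^2*t^2 + 144*s^2*t + 144*s^2 + 1024*t^4 + 16), Gamma_stt = (384*s*t^2 + 768*s*t)/(9*s^4 + 228*s^2*t^2 + 144*s^2*t + 144*s^2 + 1024*t^4 + 16), Gamma_tss = (18*s^2*t + 36*s^2 + 192*t^3 + 384*t^2)/(9*s^4 + 228*s^2*t^2 + 144*s^2*t + 144*s^2 + 1024*t^4 + 16), Gamma_tst = (18*s^3 + 192*s*t^2)/(9*s^4 + 228*s^2*t^2 + 144*s^2*t + 144*s^2 + 1024*t^4 + 16), Gamma_ttt = (192*s^2*t + 2048*t^3)/(9*s^4 + 228*s^2*t^2 + 144*s^2*t + 144*s^2 + 1024*t^4 + 16)


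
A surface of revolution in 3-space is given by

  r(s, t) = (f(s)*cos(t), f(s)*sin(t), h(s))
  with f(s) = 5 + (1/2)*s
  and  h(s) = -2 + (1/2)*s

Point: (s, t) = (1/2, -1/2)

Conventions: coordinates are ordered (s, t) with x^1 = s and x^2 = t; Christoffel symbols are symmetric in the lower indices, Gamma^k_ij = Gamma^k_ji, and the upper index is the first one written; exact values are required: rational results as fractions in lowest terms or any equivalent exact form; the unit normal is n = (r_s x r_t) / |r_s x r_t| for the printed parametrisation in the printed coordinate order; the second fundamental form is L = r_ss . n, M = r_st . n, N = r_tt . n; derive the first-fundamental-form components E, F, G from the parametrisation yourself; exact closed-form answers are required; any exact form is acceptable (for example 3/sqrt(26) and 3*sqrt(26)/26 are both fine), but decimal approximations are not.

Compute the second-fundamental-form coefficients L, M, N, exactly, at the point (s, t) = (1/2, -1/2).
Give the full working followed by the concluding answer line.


f = 21/4, f' = 1/2, f'' = 0, h' = 1/2, h'' = 0
E = 1/2, F = 0, G = 441/16; answer radicand W^2 = 1/2
unnormalised second-form numerators: l = 0, m = 0, n = 21/8; L = l/sqrt(1/2), and similarly M = m/sqrt(W^2), N = n/sqrt(W^2)

Answer: L = 0, M = 0, N = 21*sqrt(2)/8


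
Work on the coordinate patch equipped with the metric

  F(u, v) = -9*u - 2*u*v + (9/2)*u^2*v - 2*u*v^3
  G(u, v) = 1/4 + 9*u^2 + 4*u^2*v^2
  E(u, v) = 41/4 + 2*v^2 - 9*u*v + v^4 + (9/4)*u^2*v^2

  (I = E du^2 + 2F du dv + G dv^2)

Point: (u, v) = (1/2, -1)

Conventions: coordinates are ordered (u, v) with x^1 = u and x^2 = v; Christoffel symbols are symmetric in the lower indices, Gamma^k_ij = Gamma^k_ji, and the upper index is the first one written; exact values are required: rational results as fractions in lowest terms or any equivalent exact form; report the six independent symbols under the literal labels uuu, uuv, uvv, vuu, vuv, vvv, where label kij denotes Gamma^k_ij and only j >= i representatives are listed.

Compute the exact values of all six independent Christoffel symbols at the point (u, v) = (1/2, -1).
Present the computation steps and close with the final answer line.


E = 293/16, F = -29/8, G = 7/2 at the point
E_u = 45/4, E_v = -109/8, F_u = -19/2, F_v = -23/8, G_u = 13, G_v = -2
EG - F^2 = 3261/64;  g^inv = (64/3261) * [[7/2, 29/8], [29/8, 293/16]]
first-kind symbols [ij,l] = (1/2)(d_i g_jl + d_j g_il - d_l g_ij): [uu,u] = E_u/2 = 45/8, [uu,v] = F_u - E_v/2 = -43/16, [uv,u] = E_v/2 = -109/16, [uv,v] = G_u/2 = 13/2, [vv,u] = F_v - G_u/2 = -75/8, [vv,v] = G_v/2 = -1
Gamma^u_ij = (G*[ij,u] - F*[ij,v])/(EG - F^2), Gamma^v_ij = (E*[ij,v] - F*[ij,u])/(EG - F^2)

Answer: Gamma_uuu = 1273/6522, Gamma_uuv = -6/1087, Gamma_uvv = -2332/3261, Gamma_vuu = -7379/13044, Gamma_vuv = 4025/2174, Gamma_vvv = -3347/3261


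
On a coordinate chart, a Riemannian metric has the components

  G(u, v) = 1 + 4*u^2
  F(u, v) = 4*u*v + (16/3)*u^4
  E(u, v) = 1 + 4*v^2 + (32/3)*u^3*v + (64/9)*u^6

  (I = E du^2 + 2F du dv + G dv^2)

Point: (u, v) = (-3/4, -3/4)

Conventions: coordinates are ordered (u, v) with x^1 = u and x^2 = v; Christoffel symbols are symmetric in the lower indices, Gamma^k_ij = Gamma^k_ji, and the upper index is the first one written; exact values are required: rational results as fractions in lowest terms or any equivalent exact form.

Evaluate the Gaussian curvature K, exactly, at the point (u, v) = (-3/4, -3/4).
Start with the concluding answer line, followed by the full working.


Answer: K = -16384/421201

E = 505/64, F = 63/16, G = 13/4, EG - F^2 = 649/64 at the point
E_u = -189/8, E_v = -21/2, F_u = -12, F_v = -3, G_u = -6, G_v = 0
E_vv = 8, F_uv = 4, G_uu = 8
By Brioschi, K is (det M1 - det M2) divided by (EG - F^2) squared.
M1 = [[-E_vv/2 + F_uv - G_uu/2, E_u/2, F_u - E_v/2], [F_v - G_u/2, E, F], [G_v/2, F, G]] = [[-4, -189/16, -27/4], [0, 505/64, 63/16], [0, 63/16, 13/4]]; det M1 = -649/16
M2 = [[0, E_v/2, G_u/2], [E_v/2, E, F], [G_u/2, F, G]] = [[0, -21/4, -3], [-21/4, 505/64, 63/16], [-3, 63/16, 13/4]]; det M2 = -585/16
det M1 - det M2 = -4; K = -4 / (649/64)^2 = -16384/421201


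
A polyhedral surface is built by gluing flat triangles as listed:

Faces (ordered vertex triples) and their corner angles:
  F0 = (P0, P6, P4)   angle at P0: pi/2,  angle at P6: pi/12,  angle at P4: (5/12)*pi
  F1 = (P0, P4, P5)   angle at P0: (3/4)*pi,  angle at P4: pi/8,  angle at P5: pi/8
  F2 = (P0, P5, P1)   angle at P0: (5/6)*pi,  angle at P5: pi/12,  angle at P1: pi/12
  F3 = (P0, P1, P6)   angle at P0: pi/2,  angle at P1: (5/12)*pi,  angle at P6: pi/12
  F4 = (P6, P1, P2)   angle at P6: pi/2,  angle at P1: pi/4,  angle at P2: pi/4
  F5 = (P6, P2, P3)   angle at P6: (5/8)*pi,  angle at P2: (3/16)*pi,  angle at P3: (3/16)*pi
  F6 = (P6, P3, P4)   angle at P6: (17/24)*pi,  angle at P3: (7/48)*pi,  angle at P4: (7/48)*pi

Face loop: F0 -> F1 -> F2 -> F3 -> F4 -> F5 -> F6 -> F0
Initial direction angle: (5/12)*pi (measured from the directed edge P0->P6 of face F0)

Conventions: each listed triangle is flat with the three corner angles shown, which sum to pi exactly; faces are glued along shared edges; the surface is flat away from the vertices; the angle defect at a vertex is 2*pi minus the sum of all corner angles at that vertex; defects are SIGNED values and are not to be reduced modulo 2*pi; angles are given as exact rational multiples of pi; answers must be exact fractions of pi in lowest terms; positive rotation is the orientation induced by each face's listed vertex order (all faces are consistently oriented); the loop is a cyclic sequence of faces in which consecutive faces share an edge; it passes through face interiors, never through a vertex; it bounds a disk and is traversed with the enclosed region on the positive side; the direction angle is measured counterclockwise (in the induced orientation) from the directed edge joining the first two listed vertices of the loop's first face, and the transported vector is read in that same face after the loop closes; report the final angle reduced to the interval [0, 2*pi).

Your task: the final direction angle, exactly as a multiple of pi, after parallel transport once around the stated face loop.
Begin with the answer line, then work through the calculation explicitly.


Answer: final direction angle = (11/6)*pi

enclosed vertex P0: corner angles sum to (31/12)*pi, defect = 2*pi - (31/12)*pi = (-7/12)*pi
enclosed vertex P6: corner angles sum to 2*pi, defect = 2*pi - 2*pi = 0
summing the enclosed defects onto the initial angle, mod 2*pi in the induced orientation:
final angle = (5/12)*pi - (7/12)*pi = (11/6)*pi (mod 2*pi)


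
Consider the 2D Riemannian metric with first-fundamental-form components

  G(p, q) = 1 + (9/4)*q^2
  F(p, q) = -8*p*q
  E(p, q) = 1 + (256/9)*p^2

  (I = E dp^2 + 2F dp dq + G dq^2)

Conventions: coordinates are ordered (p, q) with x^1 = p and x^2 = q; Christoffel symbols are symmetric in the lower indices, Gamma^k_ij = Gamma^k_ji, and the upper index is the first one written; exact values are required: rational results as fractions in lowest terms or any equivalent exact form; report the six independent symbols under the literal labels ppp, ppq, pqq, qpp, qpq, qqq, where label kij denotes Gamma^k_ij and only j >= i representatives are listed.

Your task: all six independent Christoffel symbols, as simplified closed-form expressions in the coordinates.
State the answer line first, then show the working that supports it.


Answer: Gamma_ppp = 1024*p/(1024*p^2 + 81*q^2 + 36), Gamma_ppq = 0, Gamma_pqq = -288*p/(1024*p^2 + 81*q^2 + 36), Gamma_qpp = -288*q/(1024*p^2 + 81*q^2 + 36), Gamma_qpq = 0, Gamma_qqq = 81*q/(1024*p^2 + 81*q^2 + 36)

E = 1 + (256/9)*p^2; F = -8*p*q; G = 1 + (9/4)*q^2
Gamma^k_ij = (1/2) g^{kl} (d_i g_jl + d_j g_il - d_l g_ij), with g^inv = (1/(EG-F^2)) [[G, -F], [-F, E]]
first partials: E_p = (512/9)*p, E_q = 0, F_p = -8*q, F_q = -8*p, G_p = 0, G_q = (9/2)*q
D = EG - F^2 = 1 + (9/4)*q^2 + (256/9)*p^2
expanded: Gamma^p_pp = (G E_p - 2F F_p + F E_q)/(2D), Gamma^p_pq = (G E_q - F G_p)/(2D), Gamma^p_qq = (2G F_q - G G_p - F G_q)/(2D), Gamma^q_pp = (2E F_p - E E_q - F E_p)/(2D), Gamma^q_pq = (E G_p - F E_q)/(2D), Gamma^q_qq = (E G_q - 2F F_q + F G_p)/(2D); substitute and cancel common factors


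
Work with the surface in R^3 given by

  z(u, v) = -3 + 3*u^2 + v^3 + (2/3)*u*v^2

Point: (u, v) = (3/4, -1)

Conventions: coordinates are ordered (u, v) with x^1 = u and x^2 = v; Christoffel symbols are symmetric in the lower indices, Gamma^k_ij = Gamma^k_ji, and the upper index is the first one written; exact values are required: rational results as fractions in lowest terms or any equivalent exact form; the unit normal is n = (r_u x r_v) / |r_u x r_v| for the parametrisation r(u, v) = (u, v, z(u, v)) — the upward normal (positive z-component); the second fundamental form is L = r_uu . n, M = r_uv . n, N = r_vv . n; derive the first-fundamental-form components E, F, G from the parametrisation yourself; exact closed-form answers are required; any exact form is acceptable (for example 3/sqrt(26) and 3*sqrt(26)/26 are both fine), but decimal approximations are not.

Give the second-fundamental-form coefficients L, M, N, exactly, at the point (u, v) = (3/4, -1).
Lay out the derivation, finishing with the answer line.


z_u = 31/6, z_v = 2, z_uu = 6, z_uv = -4/3, z_vv = -5
E = 997/36, F = 31/3, G = 5; answer radicand W^2 = 1141/36
unnormalised second-form numerators: l = 6, m = -4/3, n = -5; L = l/sqrt(1141/36), and similarly M = m/sqrt(W^2), N = n/sqrt(W^2)

Answer: L = 36*sqrt(1141)/1141, M = -8*sqrt(1141)/1141, N = -30*sqrt(1141)/1141


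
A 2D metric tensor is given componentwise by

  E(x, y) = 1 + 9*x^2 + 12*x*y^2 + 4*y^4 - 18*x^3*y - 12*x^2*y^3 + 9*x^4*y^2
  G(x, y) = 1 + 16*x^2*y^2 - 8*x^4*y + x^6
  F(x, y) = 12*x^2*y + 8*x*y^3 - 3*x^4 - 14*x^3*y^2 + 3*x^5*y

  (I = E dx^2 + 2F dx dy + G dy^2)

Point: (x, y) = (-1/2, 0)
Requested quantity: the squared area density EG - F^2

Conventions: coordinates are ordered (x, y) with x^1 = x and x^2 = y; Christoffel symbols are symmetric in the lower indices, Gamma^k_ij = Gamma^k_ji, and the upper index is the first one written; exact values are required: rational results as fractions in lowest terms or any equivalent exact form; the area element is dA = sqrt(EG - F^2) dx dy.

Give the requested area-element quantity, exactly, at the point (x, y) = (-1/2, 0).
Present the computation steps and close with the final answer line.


E = 13/4, F = -3/16, G = 65/64; EG - F^2 = 209/64

Answer: EG - F^2 = 209/64


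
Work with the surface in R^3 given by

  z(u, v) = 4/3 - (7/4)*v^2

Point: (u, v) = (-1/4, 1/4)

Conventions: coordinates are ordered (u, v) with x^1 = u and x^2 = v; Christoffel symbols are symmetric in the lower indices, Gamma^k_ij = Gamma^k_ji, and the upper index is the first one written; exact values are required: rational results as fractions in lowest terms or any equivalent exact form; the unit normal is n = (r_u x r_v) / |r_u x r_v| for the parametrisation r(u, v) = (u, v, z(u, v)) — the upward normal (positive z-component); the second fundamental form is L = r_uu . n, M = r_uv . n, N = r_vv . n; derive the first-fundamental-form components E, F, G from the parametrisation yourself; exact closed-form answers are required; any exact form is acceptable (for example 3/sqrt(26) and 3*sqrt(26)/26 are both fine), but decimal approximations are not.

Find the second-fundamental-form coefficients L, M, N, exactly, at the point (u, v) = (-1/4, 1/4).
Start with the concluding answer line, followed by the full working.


Answer: L = 0, M = 0, N = -28*sqrt(113)/113

z_u = 0, z_v = -7/8, z_uu = 0, z_uv = 0, z_vv = -7/2
E = 1, F = 0, G = 113/64; answer radicand W^2 = 113/64
unnormalised second-form numerators: l = 0, m = 0, n = -7/2; L = l/sqrt(113/64), and similarly M = m/sqrt(W^2), N = n/sqrt(W^2)


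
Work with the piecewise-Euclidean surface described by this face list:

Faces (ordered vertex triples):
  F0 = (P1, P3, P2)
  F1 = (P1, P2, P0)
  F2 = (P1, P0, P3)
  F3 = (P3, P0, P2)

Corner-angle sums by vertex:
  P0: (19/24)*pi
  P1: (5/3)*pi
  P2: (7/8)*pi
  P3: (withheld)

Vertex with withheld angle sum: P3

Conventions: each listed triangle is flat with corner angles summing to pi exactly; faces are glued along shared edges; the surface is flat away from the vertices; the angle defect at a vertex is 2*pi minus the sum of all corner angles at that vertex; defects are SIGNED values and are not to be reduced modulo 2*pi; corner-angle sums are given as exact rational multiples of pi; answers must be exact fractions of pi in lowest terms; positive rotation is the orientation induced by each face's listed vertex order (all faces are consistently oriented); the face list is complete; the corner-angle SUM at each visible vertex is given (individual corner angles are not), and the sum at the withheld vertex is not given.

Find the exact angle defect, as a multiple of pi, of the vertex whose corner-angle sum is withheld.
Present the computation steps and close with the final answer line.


V = 4, E = 6, F = 4; chi = V - E + F = 2
Gauss-Bonnet: total defect = 2*pi*chi = 4*pi; visible defects sum to (8/3)*pi

Answer: defect(P3) = (4/3)*pi


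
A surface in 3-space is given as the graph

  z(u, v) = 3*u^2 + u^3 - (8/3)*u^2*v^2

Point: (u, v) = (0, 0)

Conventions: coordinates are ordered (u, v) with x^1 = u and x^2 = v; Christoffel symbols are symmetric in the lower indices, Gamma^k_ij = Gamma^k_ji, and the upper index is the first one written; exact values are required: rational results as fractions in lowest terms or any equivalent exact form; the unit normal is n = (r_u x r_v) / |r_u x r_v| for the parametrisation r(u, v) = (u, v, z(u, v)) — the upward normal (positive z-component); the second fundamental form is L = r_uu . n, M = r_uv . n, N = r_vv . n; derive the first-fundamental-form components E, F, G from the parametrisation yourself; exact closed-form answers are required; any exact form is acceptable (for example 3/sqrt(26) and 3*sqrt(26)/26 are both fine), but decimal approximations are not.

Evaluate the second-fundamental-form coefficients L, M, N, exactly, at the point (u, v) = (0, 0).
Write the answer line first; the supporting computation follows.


Answer: L = 6, M = 0, N = 0

z_u = 0, z_v = 0, z_uu = 6, z_uv = 0, z_vv = 0
E = 1, F = 0, G = 1; answer radicand W^2 = 1
unnormalised second-form numerators: l = 6, m = 0, n = 0; L = l/sqrt(1), and similarly M = m/sqrt(W^2), N = n/sqrt(W^2)


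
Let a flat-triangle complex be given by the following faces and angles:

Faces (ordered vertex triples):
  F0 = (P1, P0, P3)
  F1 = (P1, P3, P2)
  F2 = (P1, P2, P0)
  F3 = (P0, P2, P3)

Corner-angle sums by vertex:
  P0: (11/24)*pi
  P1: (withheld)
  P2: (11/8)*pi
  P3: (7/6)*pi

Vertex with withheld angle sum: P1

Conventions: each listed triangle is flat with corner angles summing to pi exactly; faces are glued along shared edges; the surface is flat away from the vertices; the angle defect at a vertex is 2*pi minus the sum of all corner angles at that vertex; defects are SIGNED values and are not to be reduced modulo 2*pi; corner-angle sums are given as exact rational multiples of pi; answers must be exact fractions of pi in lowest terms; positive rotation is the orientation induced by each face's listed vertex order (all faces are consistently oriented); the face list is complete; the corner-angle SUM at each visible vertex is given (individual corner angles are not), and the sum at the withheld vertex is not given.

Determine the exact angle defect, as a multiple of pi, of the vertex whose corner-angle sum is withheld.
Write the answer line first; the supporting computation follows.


Answer: defect(P1) = pi

V = 4, E = 6, F = 4; chi = V - E + F = 2
Gauss-Bonnet: total defect = 2*pi*chi = 4*pi; visible defects sum to 3*pi


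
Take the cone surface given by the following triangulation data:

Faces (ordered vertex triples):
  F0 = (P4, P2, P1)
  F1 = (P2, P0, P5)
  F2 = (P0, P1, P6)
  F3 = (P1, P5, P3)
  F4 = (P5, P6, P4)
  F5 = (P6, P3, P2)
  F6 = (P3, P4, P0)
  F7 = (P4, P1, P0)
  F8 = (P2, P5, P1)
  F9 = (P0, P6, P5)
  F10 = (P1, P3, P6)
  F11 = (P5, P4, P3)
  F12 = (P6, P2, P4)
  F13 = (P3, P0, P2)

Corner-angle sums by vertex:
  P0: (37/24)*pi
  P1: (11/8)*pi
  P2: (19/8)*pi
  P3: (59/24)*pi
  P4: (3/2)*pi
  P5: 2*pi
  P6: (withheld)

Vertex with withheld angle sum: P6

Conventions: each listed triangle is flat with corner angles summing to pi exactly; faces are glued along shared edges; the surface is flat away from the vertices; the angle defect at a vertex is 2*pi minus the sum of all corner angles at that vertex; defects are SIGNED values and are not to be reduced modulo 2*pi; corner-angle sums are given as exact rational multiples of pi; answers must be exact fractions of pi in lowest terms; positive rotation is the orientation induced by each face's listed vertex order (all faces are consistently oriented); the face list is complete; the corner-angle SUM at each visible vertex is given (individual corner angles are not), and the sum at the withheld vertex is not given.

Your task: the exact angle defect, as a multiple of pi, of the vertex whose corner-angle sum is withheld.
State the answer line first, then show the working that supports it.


Answer: defect(P6) = (-3/4)*pi

V = 7, E = 21, F = 14; chi = V - E + F = 0
Gauss-Bonnet: total defect = 2*pi*chi = 0; visible defects sum to (3/4)*pi
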